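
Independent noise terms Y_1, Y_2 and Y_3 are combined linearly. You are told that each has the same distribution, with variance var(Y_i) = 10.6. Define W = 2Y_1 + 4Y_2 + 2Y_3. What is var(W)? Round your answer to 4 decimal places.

254.4000

By independence, var(W) = (2)²var(Y_1) + (4)²var(Y_2) + (2)²var(Y_3)
= (2)²·10.6 + (4)²·10.6 + (2)²·10.6 = 254.4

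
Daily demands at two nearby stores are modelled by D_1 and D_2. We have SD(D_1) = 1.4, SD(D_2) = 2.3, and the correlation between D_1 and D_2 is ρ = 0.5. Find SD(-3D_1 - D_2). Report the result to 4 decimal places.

Var(D_1) = (1.4)² = 1.96;  Var(D_2) = (2.3)² = 5.29
Cov(D_1,D_2) = ρ·SD(D_1)·SD(D_2) = 0.5·1.4·2.3 = 1.61
Var(-3D_1 - D_2) = (-3)²·Var(D_1) + (-1)²·Var(D_2) + 2·(-3)·(-1)·Cov(D_1,D_2)
= 9·1.96 + 1·5.29 + 6·1.61 = 32.59
SD(-3D_1 - D_2) = √32.59 ≈ 5.7088

5.7088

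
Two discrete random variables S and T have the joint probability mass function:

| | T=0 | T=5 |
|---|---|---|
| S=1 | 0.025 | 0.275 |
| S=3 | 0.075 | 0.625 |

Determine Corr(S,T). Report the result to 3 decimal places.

E[S] = 2.4,  E[T] = 4.5
E[ST] = 10.75
cov(S,T) = E[ST] − E[S]E[T] = 10.75 − (2.4)(4.5) = -0.05
Var(S) = 0.84,  Var(T) = 2.25
ρ = -0.05 / √(0.84·2.25) ≈ -0.036

-0.036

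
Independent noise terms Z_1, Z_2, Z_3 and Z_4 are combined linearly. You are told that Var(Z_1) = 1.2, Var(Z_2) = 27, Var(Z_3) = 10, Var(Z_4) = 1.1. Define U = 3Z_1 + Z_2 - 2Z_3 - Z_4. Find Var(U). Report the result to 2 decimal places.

78.90

By independence, Var(U) = (3)²Var(Z_1) + (1)²Var(Z_2) + (-2)²Var(Z_3) + (-1)²Var(Z_4)
= (3)²·1.2 + (1)²·27 + (-2)²·10 + (-1)²·1.1 = 78.9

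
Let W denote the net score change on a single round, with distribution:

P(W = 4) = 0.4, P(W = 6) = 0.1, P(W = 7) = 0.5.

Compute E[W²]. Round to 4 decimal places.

34.5000

E[W²] = (4)²(0.4) + (6)²(0.1) + (7)²(0.5) = 34.5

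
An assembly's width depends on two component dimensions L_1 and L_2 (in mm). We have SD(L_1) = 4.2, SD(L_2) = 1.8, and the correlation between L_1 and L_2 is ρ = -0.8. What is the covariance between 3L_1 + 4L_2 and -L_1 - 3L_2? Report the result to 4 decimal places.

-13.1760

Var(L_1) = (4.2)² = 17.64;  Var(L_2) = (1.8)² = 3.24
cov(L_1,L_2) = ρ·SD(L_1)·SD(L_2) = -0.8·4.2·1.8 = -6.048
cov(3L_1 + 4L_2, -L_1 - 3L_2) = (3)(-1)Var(L_1) + (4)(-3)Var(L_2) + [(3)(-3) + (4)(-1)]cov(L_1,L_2)
= -3·17.64 + -12·3.24 + -13·-6.048 = -13.176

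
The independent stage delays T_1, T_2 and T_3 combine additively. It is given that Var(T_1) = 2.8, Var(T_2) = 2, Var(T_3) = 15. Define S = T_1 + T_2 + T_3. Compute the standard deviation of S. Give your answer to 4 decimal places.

4.4497

By independence, Var(S) = (1)²Var(T_1) + (1)²Var(T_2) + (1)²Var(T_3)
= (1)²·2.8 + (1)²·2 + (1)²·15 = 19.8
σ(S) = √19.8 ≈ 4.4497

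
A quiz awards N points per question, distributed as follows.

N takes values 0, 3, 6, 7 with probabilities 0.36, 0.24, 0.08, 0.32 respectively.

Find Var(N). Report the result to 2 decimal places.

8.89

E[N] = (0)(0.36) + (3)(0.24) + (6)(0.08) + (7)(0.32) = 3.44
E[N²] = (0)²(0.36) + (3)²(0.24) + (6)²(0.08) + (7)²(0.32) = 20.72
Var(N) = E[N²] − (E[N])² = 20.72 − (3.44)² = 8.8864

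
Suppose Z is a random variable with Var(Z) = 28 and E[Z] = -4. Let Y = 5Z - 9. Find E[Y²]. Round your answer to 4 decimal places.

1541.0000

E[5Z - 9] = 5·-4 − 9 = -29
Var(5Z - 9) = (5)²·28 = 700
E[Y²] = Var(Y) + (E[Y])² = 700 + (-29)² = 1541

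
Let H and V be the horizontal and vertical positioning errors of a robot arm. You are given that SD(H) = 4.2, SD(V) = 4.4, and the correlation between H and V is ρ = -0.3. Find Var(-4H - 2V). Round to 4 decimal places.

Var(H) = (4.2)² = 17.64;  Var(V) = (4.4)² = 19.36
cov(H,V) = ρ·SD(H)·SD(V) = -0.3·4.2·4.4 = -5.544
Var(-4H - 2V) = (-4)²·Var(H) + (-2)²·Var(V) + 2·(-4)·(-2)·cov(H,V)
= 16·17.64 + 4·19.36 + 16·-5.544 = 270.976

270.9760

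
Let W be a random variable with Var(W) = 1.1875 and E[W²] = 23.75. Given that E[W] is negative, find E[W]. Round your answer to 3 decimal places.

(E[W])² = E[W²] − Var(W) = 23.75 − 1.1875 = 22.5625
E[W] = −√22.5625 = -4.75

-4.750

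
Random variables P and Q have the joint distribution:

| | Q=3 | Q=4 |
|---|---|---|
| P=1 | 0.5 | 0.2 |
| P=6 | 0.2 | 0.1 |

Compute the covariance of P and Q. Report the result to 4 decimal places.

E[P] = 2.5,  E[Q] = 3.3
E[PQ] = 8.3
Cov(P,Q) = E[PQ] − E[P]E[Q] = 8.3 − (2.5)(3.3) = 0.05

0.0500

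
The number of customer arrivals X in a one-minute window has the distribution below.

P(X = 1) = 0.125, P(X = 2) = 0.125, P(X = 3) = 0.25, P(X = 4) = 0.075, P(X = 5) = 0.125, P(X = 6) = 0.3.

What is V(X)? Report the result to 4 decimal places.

E[X] = (1)(0.125) + (2)(0.125) + (3)(0.25) + (4)(0.075) + (5)(0.125) + (6)(0.3) = 3.85
E[X²] = (1)²(0.125) + (2)²(0.125) + (3)²(0.25) + (4)²(0.075) + (5)²(0.125) + (6)²(0.3) = 18
V(X) = E[X²] − (E[X])² = 18 − (3.85)² = 3.1775

3.1775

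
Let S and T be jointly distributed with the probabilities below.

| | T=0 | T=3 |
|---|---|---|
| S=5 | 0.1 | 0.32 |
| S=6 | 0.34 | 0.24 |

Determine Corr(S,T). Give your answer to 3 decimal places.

E[S] = 5.58,  E[T] = 1.68
E[ST] = 9.12
cov(S,T) = E[ST] − E[S]E[T] = 9.12 − (5.58)(1.68) = -0.2544
var(S) = 0.2436,  var(T) = 2.2176
ρ = -0.2544 / √(0.2436·2.2176) ≈ -0.346

-0.346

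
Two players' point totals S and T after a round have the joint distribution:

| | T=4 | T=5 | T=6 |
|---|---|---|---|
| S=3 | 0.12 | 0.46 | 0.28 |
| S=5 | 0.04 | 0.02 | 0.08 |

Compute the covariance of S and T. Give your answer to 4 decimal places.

0.0240

E[S] = 3.28,  E[T] = 5.2
E[ST] = 17.08
cov(S,T) = E[ST] − E[S]E[T] = 17.08 − (3.28)(5.2) = 0.024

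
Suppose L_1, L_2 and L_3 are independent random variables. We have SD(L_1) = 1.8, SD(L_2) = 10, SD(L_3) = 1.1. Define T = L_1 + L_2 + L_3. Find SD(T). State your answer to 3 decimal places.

10.220

Var(L_1) = 3.24, Var(L_2) = 100, Var(L_3) = 1.21
By independence, Var(T) = (1)²Var(L_1) + (1)²Var(L_2) + (1)²Var(L_3)
= (1)²·3.24 + (1)²·100 + (1)²·1.21 = 104.45
SD(T) = √104.45 ≈ 10.220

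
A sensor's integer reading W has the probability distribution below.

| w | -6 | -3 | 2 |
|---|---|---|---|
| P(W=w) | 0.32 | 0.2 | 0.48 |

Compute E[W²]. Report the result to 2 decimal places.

15.24

E[W²] = (-6)²(0.32) + (-3)²(0.2) + (2)²(0.48) = 15.24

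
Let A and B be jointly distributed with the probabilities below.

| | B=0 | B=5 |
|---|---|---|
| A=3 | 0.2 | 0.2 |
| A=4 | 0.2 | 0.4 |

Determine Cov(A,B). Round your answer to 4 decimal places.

E[A] = 3.6,  E[B] = 3
E[AB] = 11
Cov(A,B) = E[AB] − E[A]E[B] = 11 − (3.6)(3) = 0.2

0.2000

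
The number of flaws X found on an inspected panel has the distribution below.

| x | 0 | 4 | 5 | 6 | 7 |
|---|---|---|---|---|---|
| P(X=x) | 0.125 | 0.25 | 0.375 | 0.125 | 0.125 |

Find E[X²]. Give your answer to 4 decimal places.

E[X²] = (0)²(0.125) + (4)²(0.25) + (5)²(0.375) + (6)²(0.125) + (7)²(0.125) = 24

24.0000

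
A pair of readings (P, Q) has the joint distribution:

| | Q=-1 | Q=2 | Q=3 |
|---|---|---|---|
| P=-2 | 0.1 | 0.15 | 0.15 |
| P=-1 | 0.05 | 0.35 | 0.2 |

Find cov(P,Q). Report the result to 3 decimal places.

E[P] = -1.4,  E[Q] = 1.9
E[PQ] = -2.55
cov(P,Q) = E[PQ] − E[P]E[Q] = -2.55 − (-1.4)(1.9) = 0.11

0.110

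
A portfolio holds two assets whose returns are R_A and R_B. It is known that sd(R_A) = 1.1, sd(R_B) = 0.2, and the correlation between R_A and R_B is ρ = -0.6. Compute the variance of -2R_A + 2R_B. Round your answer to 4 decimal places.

6.0560

V(R_A) = (1.1)² = 1.21;  V(R_B) = (0.2)² = 0.04
cov(R_A,R_B) = ρ·sd(R_A)·sd(R_B) = -0.6·1.1·0.2 = -0.132
V(-2R_A + 2R_B) = (-2)²·V(R_A) + (2)²·V(R_B) + 2·(-2)·(2)·cov(R_A,R_B)
= 4·1.21 + 4·0.04 + -8·-0.132 = 6.056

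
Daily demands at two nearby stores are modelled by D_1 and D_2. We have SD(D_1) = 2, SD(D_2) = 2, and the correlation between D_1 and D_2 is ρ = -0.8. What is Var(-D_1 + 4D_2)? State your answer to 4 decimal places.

Var(D_1) = (2)² = 4;  Var(D_2) = (2)² = 4
Cov(D_1,D_2) = ρ·SD(D_1)·SD(D_2) = -0.8·2·2 = -3.2
Var(-D_1 + 4D_2) = (-1)²·Var(D_1) + (4)²·Var(D_2) + 2·(-1)·(4)·Cov(D_1,D_2)
= 1·4 + 16·4 + -8·-3.2 = 93.6

93.6000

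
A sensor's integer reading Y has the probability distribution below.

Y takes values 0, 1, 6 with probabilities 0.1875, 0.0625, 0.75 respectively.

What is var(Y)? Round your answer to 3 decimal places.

E[Y] = (0)(0.1875) + (1)(0.0625) + (6)(0.75) = 4.5625
E[Y²] = (0)²(0.1875) + (1)²(0.0625) + (6)²(0.75) = 27.0625
var(Y) = E[Y²] − (E[Y])² = 27.0625 − (4.5625)² = 6.24609375

6.246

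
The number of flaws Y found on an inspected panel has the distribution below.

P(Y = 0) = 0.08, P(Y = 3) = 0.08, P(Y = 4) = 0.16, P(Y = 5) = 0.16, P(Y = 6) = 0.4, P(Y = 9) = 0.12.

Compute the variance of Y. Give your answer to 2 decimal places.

E[Y] = (0)(0.08) + (3)(0.08) + (4)(0.16) + (5)(0.16) + (6)(0.4) + (9)(0.12) = 5.16
E[Y²] = (0)²(0.08) + (3)²(0.08) + (4)²(0.16) + (5)²(0.16) + (6)²(0.4) + (9)²(0.12) = 31.4
Var(Y) = E[Y²] − (E[Y])² = 31.4 − (5.16)² = 4.7744

4.77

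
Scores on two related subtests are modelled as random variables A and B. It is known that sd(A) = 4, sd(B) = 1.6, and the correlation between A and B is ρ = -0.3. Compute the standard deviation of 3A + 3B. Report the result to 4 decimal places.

11.5100

V(A) = (4)² = 16;  V(B) = (1.6)² = 2.56
cov(A,B) = ρ·sd(A)·sd(B) = -0.3·4·1.6 = -1.92
V(3A + 3B) = (3)²·V(A) + (3)²·V(B) + 2·(3)·(3)·cov(A,B)
= 9·16 + 9·2.56 + 18·-1.92 = 132.48
sd(3A + 3B) = √132.48 ≈ 11.5100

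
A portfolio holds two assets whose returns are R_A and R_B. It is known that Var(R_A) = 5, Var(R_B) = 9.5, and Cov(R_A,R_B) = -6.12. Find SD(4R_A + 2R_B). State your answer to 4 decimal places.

Var(4R_A + 2R_B) = (4)²·Var(R_A) + (2)²·Var(R_B) + 2·(4)·(2)·Cov(R_A,R_B)
= 16·5 + 4·9.5 + 16·-6.12 = 20.08
SD(4R_A + 2R_B) = √20.08 ≈ 4.4811

4.4811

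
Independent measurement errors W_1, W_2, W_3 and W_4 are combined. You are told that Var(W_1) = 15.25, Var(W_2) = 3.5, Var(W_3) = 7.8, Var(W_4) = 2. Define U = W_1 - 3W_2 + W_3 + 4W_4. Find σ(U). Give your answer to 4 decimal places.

By independence, Var(U) = (1)²Var(W_1) + (-3)²Var(W_2) + (1)²Var(W_3) + (4)²Var(W_4)
= (1)²·15.25 + (-3)²·3.5 + (1)²·7.8 + (4)²·2 = 86.55
σ(U) = √86.55 ≈ 9.3032

9.3032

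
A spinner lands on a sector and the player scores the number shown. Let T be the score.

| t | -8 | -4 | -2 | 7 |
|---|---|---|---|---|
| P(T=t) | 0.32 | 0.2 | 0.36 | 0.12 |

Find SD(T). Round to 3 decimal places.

4.528

E[T] = (-8)(0.32) + (-4)(0.2) + (-2)(0.36) + (7)(0.12) = -3.24
E[T²] = (-8)²(0.32) + (-4)²(0.2) + (-2)²(0.36) + (7)²(0.12) = 31
Var(T) = E[T²] − (E[T])² = 31 − (-3.24)² = 20.5024
SD(T) = √20.5024 ≈ 4.528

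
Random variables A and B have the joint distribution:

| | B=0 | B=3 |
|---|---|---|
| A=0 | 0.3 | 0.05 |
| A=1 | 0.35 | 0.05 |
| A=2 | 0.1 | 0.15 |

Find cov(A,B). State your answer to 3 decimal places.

0.375

E[A] = 0.9,  E[B] = 0.75
E[AB] = 1.05
cov(A,B) = E[AB] − E[A]E[B] = 1.05 − (0.9)(0.75) = 0.375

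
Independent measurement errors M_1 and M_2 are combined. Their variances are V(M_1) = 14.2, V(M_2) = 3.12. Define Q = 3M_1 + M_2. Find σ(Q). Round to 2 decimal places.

By independence, V(Q) = (3)²V(M_1) + (1)²V(M_2)
= (3)²·14.2 + (1)²·3.12 = 130.92
σ(Q) = √130.92 ≈ 11.44

11.44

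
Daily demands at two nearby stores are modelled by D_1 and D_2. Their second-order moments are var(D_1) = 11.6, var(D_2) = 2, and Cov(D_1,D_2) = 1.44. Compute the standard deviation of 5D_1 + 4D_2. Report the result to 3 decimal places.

19.483

var(5D_1 + 4D_2) = (5)²·var(D_1) + (4)²·var(D_2) + 2·(5)·(4)·Cov(D_1,D_2)
= 25·11.6 + 16·2 + 40·1.44 = 379.6
sd(5D_1 + 4D_2) = √379.6 ≈ 19.483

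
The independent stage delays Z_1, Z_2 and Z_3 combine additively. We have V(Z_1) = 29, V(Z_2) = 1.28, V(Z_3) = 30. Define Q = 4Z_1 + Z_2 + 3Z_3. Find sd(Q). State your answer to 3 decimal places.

By independence, V(Q) = (4)²V(Z_1) + (1)²V(Z_2) + (3)²V(Z_3)
= (4)²·29 + (1)²·1.28 + (3)²·30 = 735.28
sd(Q) = √735.28 ≈ 27.116

27.116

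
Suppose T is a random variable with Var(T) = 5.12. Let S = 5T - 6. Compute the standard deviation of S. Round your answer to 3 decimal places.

Var(5T - 6) = (5)²·5.12 = 128
sd(S) = √128 ≈ 11.314

11.314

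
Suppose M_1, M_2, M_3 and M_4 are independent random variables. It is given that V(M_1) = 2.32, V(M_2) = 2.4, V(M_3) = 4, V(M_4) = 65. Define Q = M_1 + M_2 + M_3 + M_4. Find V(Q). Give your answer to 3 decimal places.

73.720

By independence, V(Q) = (1)²V(M_1) + (1)²V(M_2) + (1)²V(M_3) + (1)²V(M_4)
= (1)²·2.32 + (1)²·2.4 + (1)²·4 + (1)²·65 = 73.72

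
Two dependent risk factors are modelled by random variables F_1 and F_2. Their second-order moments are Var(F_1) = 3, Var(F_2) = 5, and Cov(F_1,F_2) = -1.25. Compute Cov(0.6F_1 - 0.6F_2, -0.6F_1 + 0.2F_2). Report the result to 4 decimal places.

Cov(0.6F_1 - 0.6F_2, -0.6F_1 + 0.2F_2) = (0.6)(-0.6)Var(F_1) + (-0.6)(0.2)Var(F_2) + [(0.6)(0.2) + (-0.6)(-0.6)]Cov(F_1,F_2)
= -0.36·3 + -0.12·5 + 0.48·-1.25 = -2.28

-2.2800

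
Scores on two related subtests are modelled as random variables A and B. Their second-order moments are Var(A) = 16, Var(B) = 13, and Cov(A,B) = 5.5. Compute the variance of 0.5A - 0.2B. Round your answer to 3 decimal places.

3.420

Var(0.5A - 0.2B) = (0.5)²·Var(A) + (-0.2)²·Var(B) + 2·(0.5)·(-0.2)·Cov(A,B)
= 0.25·16 + 0.04·13 + -0.2·5.5 = 3.42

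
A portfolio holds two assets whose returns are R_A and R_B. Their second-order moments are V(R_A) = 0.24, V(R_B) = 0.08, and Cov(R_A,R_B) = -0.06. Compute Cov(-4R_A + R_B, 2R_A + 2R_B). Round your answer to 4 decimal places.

-1.4000

Cov(-4R_A + R_B, 2R_A + 2R_B) = (-4)(2)V(R_A) + (1)(2)V(R_B) + [(-4)(2) + (1)(2)]Cov(R_A,R_B)
= -8·0.24 + 2·0.08 + -6·-0.06 = -1.4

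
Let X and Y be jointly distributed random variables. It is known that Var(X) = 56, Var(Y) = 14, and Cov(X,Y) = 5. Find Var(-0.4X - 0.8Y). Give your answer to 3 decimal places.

21.120

Var(-0.4X - 0.8Y) = (-0.4)²·Var(X) + (-0.8)²·Var(Y) + 2·(-0.4)·(-0.8)·Cov(X,Y)
= 0.16·56 + 0.64·14 + 0.64·5 = 21.12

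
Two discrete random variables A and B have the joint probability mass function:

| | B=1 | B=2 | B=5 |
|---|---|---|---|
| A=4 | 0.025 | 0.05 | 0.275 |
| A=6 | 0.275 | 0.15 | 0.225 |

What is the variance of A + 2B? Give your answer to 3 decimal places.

11.310

E[A] = 5.3,  E[B] = 3.2,  E[AB] = 16.2
Var(A) = 29 − (5.3)² = 0.91;  Var(B) = 13.6 − (3.2)² = 3.36
Cov(A,B) = 16.2 − (5.3)(3.2) = -0.76
Var(A + 2B) = (1)²·0.91 + (2)²·3.36 + 2·(1)·(2)·-0.76 = 11.31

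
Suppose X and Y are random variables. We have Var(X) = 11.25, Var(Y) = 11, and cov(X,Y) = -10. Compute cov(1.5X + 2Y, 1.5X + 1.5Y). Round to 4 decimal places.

5.8125

cov(1.5X + 2Y, 1.5X + 1.5Y) = (1.5)(1.5)Var(X) + (2)(1.5)Var(Y) + [(1.5)(1.5) + (2)(1.5)]cov(X,Y)
= 2.25·11.25 + 3·11 + 5.25·-10 = 5.8125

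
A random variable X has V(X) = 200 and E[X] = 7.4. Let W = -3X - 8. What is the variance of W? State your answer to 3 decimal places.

1800.000

V(-3X - 8) = (-3)²·V(X) = 9·200 = 1800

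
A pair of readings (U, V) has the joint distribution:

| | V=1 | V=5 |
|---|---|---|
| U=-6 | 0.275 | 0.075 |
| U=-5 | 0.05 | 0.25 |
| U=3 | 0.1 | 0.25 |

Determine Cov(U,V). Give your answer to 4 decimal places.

2.0650

E[U] = -2.55,  E[V] = 3.3
E[UV] = -6.35
Cov(U,V) = E[UV] − E[U]E[V] = -6.35 − (-2.55)(3.3) = 2.065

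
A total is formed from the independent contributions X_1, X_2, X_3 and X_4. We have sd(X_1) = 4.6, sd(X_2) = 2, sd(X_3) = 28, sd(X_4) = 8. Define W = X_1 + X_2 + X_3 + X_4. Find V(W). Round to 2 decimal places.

873.16

V(X_1) = 21.16, V(X_2) = 4, V(X_3) = 784, V(X_4) = 64
By independence, V(W) = (1)²V(X_1) + (1)²V(X_2) + (1)²V(X_3) + (1)²V(X_4)
= (1)²·21.16 + (1)²·4 + (1)²·784 + (1)²·64 = 873.16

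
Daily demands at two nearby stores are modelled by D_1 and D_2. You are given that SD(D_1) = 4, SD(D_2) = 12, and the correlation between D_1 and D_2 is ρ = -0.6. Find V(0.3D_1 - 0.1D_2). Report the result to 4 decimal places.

4.6080

V(D_1) = (4)² = 16;  V(D_2) = (12)² = 144
Cov(D_1,D_2) = ρ·SD(D_1)·SD(D_2) = -0.6·4·12 = -28.8
V(0.3D_1 - 0.1D_2) = (0.3)²·V(D_1) + (-0.1)²·V(D_2) + 2·(0.3)·(-0.1)·Cov(D_1,D_2)
= 0.09·16 + 0.01·144 + -0.06·-28.8 = 4.608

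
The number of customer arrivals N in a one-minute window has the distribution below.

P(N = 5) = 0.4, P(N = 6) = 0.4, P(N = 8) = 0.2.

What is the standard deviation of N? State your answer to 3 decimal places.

1.095

E[N] = (5)(0.4) + (6)(0.4) + (8)(0.2) = 6
E[N²] = (5)²(0.4) + (6)²(0.4) + (8)²(0.2) = 37.2
Var(N) = E[N²] − (E[N])² = 37.2 − (6)² = 1.2
sd(N) = √1.2 ≈ 1.095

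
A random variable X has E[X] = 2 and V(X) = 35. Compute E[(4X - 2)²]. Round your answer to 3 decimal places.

596.000

E[4X - 2] = 4·2 − 2 = 6
V(4X - 2) = (4)²·35 = 560
E[(4X - 2)²] = V((4X - 2)) + (E[(4X - 2)])² = 560 + (6)² = 596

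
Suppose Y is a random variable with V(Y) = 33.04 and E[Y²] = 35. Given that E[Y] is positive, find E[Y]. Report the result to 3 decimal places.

1.400

(E[Y])² = E[Y²] − V(Y) = 35 − 33.04 = 1.96
E[Y] = √1.96 = 1.4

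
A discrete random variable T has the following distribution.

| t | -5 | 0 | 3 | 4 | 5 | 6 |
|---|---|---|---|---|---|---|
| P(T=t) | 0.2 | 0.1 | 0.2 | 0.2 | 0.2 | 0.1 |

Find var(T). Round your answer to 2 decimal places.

14.60

E[T] = (-5)(0.2) + (0)(0.1) + (3)(0.2) + (4)(0.2) + (5)(0.2) + (6)(0.1) = 2
E[T²] = (-5)²(0.2) + (0)²(0.1) + (3)²(0.2) + (4)²(0.2) + (5)²(0.2) + (6)²(0.1) = 18.6
var(T) = E[T²] − (E[T])² = 18.6 − (2)² = 14.6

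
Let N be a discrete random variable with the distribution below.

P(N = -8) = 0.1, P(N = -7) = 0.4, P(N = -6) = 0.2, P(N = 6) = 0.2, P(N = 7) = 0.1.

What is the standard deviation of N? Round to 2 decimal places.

6.07

E[N] = (-8)(0.1) + (-7)(0.4) + (-6)(0.2) + (6)(0.2) + (7)(0.1) = -2.9
E[N²] = (-8)²(0.1) + (-7)²(0.4) + (-6)²(0.2) + (6)²(0.2) + (7)²(0.1) = 45.3
var(N) = E[N²] − (E[N])² = 45.3 − (-2.9)² = 36.89
sd(N) = √36.89 ≈ 6.07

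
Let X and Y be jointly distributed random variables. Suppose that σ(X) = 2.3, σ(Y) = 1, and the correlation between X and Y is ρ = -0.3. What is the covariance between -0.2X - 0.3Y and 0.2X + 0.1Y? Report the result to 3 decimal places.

-0.186

Var(X) = (2.3)² = 5.29;  Var(Y) = (1)² = 1
Cov(X,Y) = ρ·σ(X)·σ(Y) = -0.3·2.3·1 = -0.69
Cov(-0.2X - 0.3Y, 0.2X + 0.1Y) = (-0.2)(0.2)Var(X) + (-0.3)(0.1)Var(Y) + [(-0.2)(0.1) + (-0.3)(0.2)]Cov(X,Y)
= -0.04·5.29 + -0.03·1 + -0.08·-0.69 = -0.1864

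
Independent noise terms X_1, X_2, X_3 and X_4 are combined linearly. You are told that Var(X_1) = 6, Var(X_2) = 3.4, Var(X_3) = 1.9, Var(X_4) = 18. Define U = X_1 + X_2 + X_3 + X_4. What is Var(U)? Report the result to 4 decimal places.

29.3000

By independence, Var(U) = (1)²Var(X_1) + (1)²Var(X_2) + (1)²Var(X_3) + (1)²Var(X_4)
= (1)²·6 + (1)²·3.4 + (1)²·1.9 + (1)²·18 = 29.3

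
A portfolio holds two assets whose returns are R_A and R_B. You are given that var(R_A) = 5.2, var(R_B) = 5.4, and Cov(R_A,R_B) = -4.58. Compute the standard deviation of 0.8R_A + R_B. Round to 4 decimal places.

1.1832

var(0.8R_A + R_B) = (0.8)²·var(R_A) + (1)²·var(R_B) + 2·(0.8)·(1)·Cov(R_A,R_B)
= 0.64·5.2 + 1·5.4 + 1.6·-4.58 = 1.4
SD(0.8R_A + R_B) = √1.4 ≈ 1.1832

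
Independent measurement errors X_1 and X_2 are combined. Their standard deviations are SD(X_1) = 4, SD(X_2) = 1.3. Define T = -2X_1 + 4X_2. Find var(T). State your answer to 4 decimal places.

var(X_1) = 16, var(X_2) = 1.69
By independence, var(T) = (-2)²var(X_1) + (4)²var(X_2)
= (-2)²·16 + (4)²·1.69 = 91.04

91.0400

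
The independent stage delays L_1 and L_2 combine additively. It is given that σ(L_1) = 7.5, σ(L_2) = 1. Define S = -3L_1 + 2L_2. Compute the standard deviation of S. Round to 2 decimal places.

22.59

V(L_1) = 56.25, V(L_2) = 1
By independence, V(S) = (-3)²V(L_1) + (2)²V(L_2)
= (-3)²·56.25 + (2)²·1 = 510.25
σ(S) = √510.25 ≈ 22.59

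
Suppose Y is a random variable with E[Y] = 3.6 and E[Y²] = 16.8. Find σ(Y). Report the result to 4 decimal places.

var(Y) = 16.8 − (3.6)² = 3.84
σ(Y) = √3.84 ≈ 1.9596

1.9596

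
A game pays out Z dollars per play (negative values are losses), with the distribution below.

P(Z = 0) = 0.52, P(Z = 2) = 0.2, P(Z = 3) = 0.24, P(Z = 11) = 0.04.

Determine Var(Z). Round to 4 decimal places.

5.3664

E[Z] = (0)(0.52) + (2)(0.2) + (3)(0.24) + (11)(0.04) = 1.56
E[Z²] = (0)²(0.52) + (2)²(0.2) + (3)²(0.24) + (11)²(0.04) = 7.8
Var(Z) = E[Z²] − (E[Z])² = 7.8 − (1.56)² = 5.3664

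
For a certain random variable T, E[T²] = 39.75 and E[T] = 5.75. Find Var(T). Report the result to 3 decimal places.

Var(T) = 39.75 − (5.75)² = 6.6875

6.688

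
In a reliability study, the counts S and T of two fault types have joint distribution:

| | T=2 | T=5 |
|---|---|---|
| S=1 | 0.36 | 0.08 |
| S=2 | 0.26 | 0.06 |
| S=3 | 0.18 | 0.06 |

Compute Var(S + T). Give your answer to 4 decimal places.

2.2000

E[S] = 1.8,  E[T] = 2.6,  E[ST] = 4.74
Var(S) = 3.88 − (1.8)² = 0.64;  Var(T) = 8.2 − (2.6)² = 1.44
Cov(S,T) = 4.74 − (1.8)(2.6) = 0.06
Var(S + T) = (1)²·0.64 + (1)²·1.44 + 2·(1)·(1)·0.06 = 2.2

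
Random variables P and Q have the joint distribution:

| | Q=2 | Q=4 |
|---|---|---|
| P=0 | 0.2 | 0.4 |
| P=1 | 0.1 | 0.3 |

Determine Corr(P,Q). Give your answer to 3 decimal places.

0.089

E[P] = 0.4,  E[Q] = 3.4
E[PQ] = 1.4
cov(P,Q) = E[PQ] − E[P]E[Q] = 1.4 − (0.4)(3.4) = 0.04
Var(P) = 0.24,  Var(Q) = 0.84
ρ = 0.04 / √(0.24·0.84) ≈ 0.089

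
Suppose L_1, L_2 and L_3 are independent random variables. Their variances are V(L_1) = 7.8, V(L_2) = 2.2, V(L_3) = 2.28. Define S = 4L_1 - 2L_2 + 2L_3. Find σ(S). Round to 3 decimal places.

11.947

By independence, V(S) = (4)²V(L_1) + (-2)²V(L_2) + (2)²V(L_3)
= (4)²·7.8 + (-2)²·2.2 + (2)²·2.28 = 142.72
σ(S) = √142.72 ≈ 11.947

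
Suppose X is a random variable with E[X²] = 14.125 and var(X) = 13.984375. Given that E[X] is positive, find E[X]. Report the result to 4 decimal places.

(E[X])² = E[X²] − var(X) = 14.125 − 13.984375 = 0.140625
E[X] = √0.140625 = 0.375

0.3750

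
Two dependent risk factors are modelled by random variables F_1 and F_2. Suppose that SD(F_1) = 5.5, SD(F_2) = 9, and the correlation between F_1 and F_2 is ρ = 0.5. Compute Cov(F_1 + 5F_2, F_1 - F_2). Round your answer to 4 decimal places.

-275.7500

V(F_1) = (5.5)² = 30.25;  V(F_2) = (9)² = 81
Cov(F_1,F_2) = ρ·SD(F_1)·SD(F_2) = 0.5·5.5·9 = 24.75
Cov(F_1 + 5F_2, F_1 - F_2) = (1)(1)V(F_1) + (5)(-1)V(F_2) + [(1)(-1) + (5)(1)]Cov(F_1,F_2)
= 1·30.25 + -5·81 + 4·24.75 = -275.75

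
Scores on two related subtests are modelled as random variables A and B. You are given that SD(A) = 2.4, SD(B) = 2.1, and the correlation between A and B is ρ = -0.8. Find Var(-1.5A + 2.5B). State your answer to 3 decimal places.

Var(A) = (2.4)² = 5.76;  Var(B) = (2.1)² = 4.41
Cov(A,B) = ρ·SD(A)·SD(B) = -0.8·2.4·2.1 = -4.032
Var(-1.5A + 2.5B) = (-1.5)²·Var(A) + (2.5)²·Var(B) + 2·(-1.5)·(2.5)·Cov(A,B)
= 2.25·5.76 + 6.25·4.41 + -7.5·-4.032 = 70.7625

70.763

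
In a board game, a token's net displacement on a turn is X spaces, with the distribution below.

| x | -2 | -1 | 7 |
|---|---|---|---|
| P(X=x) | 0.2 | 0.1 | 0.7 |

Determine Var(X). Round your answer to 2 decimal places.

E[X] = (-2)(0.2) + (-1)(0.1) + (7)(0.7) = 4.4
E[X²] = (-2)²(0.2) + (-1)²(0.1) + (7)²(0.7) = 35.2
Var(X) = E[X²] − (E[X])² = 35.2 − (4.4)² = 15.84

15.84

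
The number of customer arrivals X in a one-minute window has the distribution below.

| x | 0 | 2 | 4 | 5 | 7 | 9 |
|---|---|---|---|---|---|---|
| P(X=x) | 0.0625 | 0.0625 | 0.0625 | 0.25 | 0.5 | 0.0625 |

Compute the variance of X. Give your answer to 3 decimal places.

4.715

E[X] = (0)(0.0625) + (2)(0.0625) + (4)(0.0625) + (5)(0.25) + (7)(0.5) + (9)(0.0625) = 5.6875
E[X²] = (0)²(0.0625) + (2)²(0.0625) + (4)²(0.0625) + (5)²(0.25) + (7)²(0.5) + (9)²(0.0625) = 37.0625
Var(X) = E[X²] − (E[X])² = 37.0625 − (5.6875)² = 4.71484375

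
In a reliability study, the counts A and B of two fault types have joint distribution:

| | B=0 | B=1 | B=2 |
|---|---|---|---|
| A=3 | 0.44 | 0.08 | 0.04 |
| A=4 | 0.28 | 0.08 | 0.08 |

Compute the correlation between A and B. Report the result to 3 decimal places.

0.186

E[A] = 3.44,  E[B] = 0.4
E[AB] = 1.44
cov(A,B) = E[AB] − E[A]E[B] = 1.44 − (3.44)(0.4) = 0.064
V(A) = 0.2464,  V(B) = 0.48
ρ = 0.064 / √(0.2464·0.48) ≈ 0.186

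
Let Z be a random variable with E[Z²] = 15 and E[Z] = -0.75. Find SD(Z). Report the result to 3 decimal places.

3.800

V(Z) = 15 − (-0.75)² = 14.4375
SD(Z) = √14.4375 ≈ 3.800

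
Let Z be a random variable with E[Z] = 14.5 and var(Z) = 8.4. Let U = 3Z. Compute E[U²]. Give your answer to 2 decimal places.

E[3Z] = 3·14.5 = 43.5
var(3Z) = (3)²·8.4 = 75.6
E[U²] = var(U) + (E[U])² = 75.6 + (43.5)² = 1967.85

1967.85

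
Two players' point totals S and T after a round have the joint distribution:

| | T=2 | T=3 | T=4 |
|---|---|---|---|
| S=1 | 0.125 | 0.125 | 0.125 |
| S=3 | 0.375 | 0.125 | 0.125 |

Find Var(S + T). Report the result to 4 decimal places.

E[S] = 2.25,  E[T] = 2.75,  E[ST] = 6
Var(S) = 6 − (2.25)² = 0.9375;  Var(T) = 8.25 − (2.75)² = 0.6875
Cov(S,T) = 6 − (2.25)(2.75) = -0.1875
Var(S + T) = (1)²·0.9375 + (1)²·0.6875 + 2·(1)·(1)·-0.1875 = 1.25

1.2500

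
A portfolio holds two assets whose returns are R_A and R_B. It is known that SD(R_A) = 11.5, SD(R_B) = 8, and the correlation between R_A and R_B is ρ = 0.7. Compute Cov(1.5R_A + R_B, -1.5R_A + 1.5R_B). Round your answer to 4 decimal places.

var(R_A) = (11.5)² = 132.25;  var(R_B) = (8)² = 64
Cov(R_A,R_B) = ρ·SD(R_A)·SD(R_B) = 0.7·11.5·8 = 64.4
Cov(1.5R_A + R_B, -1.5R_A + 1.5R_B) = (1.5)(-1.5)var(R_A) + (1)(1.5)var(R_B) + [(1.5)(1.5) + (1)(-1.5)]Cov(R_A,R_B)
= -2.25·132.25 + 1.5·64 + 0.75·64.4 = -153.2625

-153.2625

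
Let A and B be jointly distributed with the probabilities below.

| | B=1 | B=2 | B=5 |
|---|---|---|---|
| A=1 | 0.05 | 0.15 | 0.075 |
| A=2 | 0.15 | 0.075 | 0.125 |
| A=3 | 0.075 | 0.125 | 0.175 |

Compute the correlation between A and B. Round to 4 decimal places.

E[A] = 2.1,  E[B] = 2.85
E[AB] = 6.175
Cov(A,B) = E[AB] − E[A]E[B] = 6.175 − (2.1)(2.85) = 0.19
V(A) = 0.64,  V(B) = 2.9275
ρ = 0.19 / √(0.64·2.9275) ≈ 0.1388

0.1388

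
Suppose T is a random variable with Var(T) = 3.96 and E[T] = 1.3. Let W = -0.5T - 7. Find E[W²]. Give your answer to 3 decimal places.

59.513

E[-0.5T - 7] = -0.5·1.3 − 7 = -7.65
Var(-0.5T - 7) = (-0.5)²·3.96 = 0.99
E[W²] = Var(W) + (E[W])² = 0.99 + (-7.65)² = 59.5125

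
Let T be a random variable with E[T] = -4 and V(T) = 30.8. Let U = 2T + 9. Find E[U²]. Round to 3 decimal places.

124.200

E[2T + 9] = 2·-4 + 9 = 1
V(2T + 9) = (2)²·30.8 = 123.2
E[U²] = V(U) + (E[U])² = 123.2 + (1)² = 124.2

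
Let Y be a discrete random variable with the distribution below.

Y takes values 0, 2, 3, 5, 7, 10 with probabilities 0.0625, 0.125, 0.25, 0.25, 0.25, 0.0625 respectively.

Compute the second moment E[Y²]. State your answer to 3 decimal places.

27.500

E[Y²] = (0)²(0.0625) + (2)²(0.125) + (3)²(0.25) + (5)²(0.25) + (7)²(0.25) + (10)²(0.0625) = 27.5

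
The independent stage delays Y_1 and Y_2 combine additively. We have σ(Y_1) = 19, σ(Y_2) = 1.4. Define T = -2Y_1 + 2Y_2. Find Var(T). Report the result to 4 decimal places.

Var(Y_1) = 361, Var(Y_2) = 1.96
By independence, Var(T) = (-2)²Var(Y_1) + (2)²Var(Y_2)
= (-2)²·361 + (2)²·1.96 = 1451.84

1451.8400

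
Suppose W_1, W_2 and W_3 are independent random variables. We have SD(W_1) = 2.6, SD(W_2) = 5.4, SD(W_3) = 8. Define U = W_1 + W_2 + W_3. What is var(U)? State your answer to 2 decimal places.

99.92

var(W_1) = 6.76, var(W_2) = 29.16, var(W_3) = 64
By independence, var(U) = (1)²var(W_1) + (1)²var(W_2) + (1)²var(W_3)
= (1)²·6.76 + (1)²·29.16 + (1)²·64 = 99.92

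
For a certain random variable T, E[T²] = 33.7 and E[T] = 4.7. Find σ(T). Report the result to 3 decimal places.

Var(T) = 33.7 − (4.7)² = 11.61
σ(T) = √11.61 ≈ 3.407

3.407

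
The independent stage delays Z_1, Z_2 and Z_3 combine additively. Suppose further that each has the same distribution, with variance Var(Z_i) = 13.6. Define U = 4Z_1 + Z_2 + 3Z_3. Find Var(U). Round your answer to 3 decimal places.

353.600

By independence, Var(U) = (4)²Var(Z_1) + (1)²Var(Z_2) + (3)²Var(Z_3)
= (4)²·13.6 + (1)²·13.6 + (3)²·13.6 = 353.6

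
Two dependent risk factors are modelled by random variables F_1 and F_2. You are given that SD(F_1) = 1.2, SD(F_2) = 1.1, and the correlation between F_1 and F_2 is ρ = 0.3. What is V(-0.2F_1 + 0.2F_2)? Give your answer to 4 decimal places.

V(F_1) = (1.2)² = 1.44;  V(F_2) = (1.1)² = 1.21
Cov(F_1,F_2) = ρ·SD(F_1)·SD(F_2) = 0.3·1.2·1.1 = 0.396
V(-0.2F_1 + 0.2F_2) = (-0.2)²·V(F_1) + (0.2)²·V(F_2) + 2·(-0.2)·(0.2)·Cov(F_1,F_2)
= 0.04·1.44 + 0.04·1.21 + -0.08·0.396 = 0.07432

0.0743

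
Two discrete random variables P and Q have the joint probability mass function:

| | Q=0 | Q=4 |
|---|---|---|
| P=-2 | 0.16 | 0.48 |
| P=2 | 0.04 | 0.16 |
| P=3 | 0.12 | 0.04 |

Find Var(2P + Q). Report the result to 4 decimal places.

18.0736

E[P] = -0.4,  E[Q] = 2.72,  E[PQ] = -2.08
Var(P) = 4.8 − (-0.4)² = 4.64;  Var(Q) = 10.88 − (2.72)² = 3.4816
cov(P,Q) = -2.08 − (-0.4)(2.72) = -0.992
Var(2P + Q) = (2)²·4.64 + (1)²·3.4816 + 2·(2)·(1)·-0.992 = 18.0736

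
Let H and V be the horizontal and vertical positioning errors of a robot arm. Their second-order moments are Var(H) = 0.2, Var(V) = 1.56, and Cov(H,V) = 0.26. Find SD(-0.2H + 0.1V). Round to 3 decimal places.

0.115

Var(-0.2H + 0.1V) = (-0.2)²·Var(H) + (0.1)²·Var(V) + 2·(-0.2)·(0.1)·Cov(H,V)
= 0.04·0.2 + 0.01·1.56 + -0.04·0.26 = 0.0132
SD(-0.2H + 0.1V) = √0.0132 ≈ 0.115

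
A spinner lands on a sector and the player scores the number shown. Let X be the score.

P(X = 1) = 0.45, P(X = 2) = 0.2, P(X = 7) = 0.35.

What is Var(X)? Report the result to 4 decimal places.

7.5100

E[X] = (1)(0.45) + (2)(0.2) + (7)(0.35) = 3.3
E[X²] = (1)²(0.45) + (2)²(0.2) + (7)²(0.35) = 18.4
Var(X) = E[X²] − (E[X])² = 18.4 − (3.3)² = 7.51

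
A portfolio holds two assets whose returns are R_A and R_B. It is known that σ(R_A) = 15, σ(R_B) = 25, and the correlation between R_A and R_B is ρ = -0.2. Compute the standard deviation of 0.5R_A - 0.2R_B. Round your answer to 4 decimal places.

9.8107

Var(R_A) = (15)² = 225;  Var(R_B) = (25)² = 625
Cov(R_A,R_B) = ρ·σ(R_A)·σ(R_B) = -0.2·15·25 = -75
Var(0.5R_A - 0.2R_B) = (0.5)²·Var(R_A) + (-0.2)²·Var(R_B) + 2·(0.5)·(-0.2)·Cov(R_A,R_B)
= 0.25·225 + 0.04·625 + -0.2·-75 = 96.25
σ(0.5R_A - 0.2R_B) = √96.25 ≈ 9.8107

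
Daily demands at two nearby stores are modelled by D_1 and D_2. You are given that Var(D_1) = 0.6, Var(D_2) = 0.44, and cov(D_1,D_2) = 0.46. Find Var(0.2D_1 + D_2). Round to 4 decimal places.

0.6480

Var(0.2D_1 + D_2) = (0.2)²·Var(D_1) + (1)²·Var(D_2) + 2·(0.2)·(1)·cov(D_1,D_2)
= 0.04·0.6 + 1·0.44 + 0.4·0.46 = 0.648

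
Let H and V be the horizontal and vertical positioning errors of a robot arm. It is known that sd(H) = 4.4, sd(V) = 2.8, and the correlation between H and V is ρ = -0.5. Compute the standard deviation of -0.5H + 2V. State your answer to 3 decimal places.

Var(H) = (4.4)² = 19.36;  Var(V) = (2.8)² = 7.84
Cov(H,V) = ρ·sd(H)·sd(V) = -0.5·4.4·2.8 = -6.16
Var(-0.5H + 2V) = (-0.5)²·Var(H) + (2)²·Var(V) + 2·(-0.5)·(2)·Cov(H,V)
= 0.25·19.36 + 4·7.84 + -2·-6.16 = 48.52
sd(-0.5H + 2V) = √48.52 ≈ 6.966

6.966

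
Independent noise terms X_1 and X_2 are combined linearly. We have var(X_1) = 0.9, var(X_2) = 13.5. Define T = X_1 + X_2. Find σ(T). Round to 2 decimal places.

3.79

By independence, var(T) = (1)²var(X_1) + (1)²var(X_2)
= (1)²·0.9 + (1)²·13.5 = 14.4
σ(T) = √14.4 ≈ 3.79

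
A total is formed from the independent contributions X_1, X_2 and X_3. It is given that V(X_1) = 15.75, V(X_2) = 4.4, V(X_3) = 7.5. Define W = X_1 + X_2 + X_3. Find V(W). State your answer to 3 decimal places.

27.650

By independence, V(W) = (1)²V(X_1) + (1)²V(X_2) + (1)²V(X_3)
= (1)²·15.75 + (1)²·4.4 + (1)²·7.5 = 27.65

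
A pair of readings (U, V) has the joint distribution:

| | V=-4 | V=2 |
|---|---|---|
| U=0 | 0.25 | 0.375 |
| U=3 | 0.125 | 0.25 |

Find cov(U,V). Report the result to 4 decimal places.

0.2813

E[U] = 1.125,  E[V] = -0.25
E[UV] = 0
cov(U,V) = E[UV] − E[U]E[V] = 0 − (1.125)(-0.25) = 0.28125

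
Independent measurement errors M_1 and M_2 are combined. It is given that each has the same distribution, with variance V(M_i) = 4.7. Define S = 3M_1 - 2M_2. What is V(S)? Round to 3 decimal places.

By independence, V(S) = (3)²V(M_1) + (-2)²V(M_2)
= (3)²·4.7 + (-2)²·4.7 = 61.1

61.100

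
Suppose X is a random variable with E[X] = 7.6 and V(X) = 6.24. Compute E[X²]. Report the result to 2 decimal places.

E[X²] = V(X) + (E[X])² = 6.24 + (7.6)² = 64

64.00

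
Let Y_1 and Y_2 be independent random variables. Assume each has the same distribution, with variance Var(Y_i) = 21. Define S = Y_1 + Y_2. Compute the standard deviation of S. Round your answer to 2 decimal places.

6.48

By independence, Var(S) = (1)²Var(Y_1) + (1)²Var(Y_2)
= (1)²·21 + (1)²·21 = 42
sd(S) = √42 ≈ 6.48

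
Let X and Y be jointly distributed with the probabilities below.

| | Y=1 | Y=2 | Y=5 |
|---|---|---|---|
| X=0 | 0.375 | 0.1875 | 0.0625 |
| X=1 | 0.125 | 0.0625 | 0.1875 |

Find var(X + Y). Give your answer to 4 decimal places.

3.6094

E[X] = 0.375,  E[Y] = 2.25,  E[XY] = 1.1875
var(X) = 0.375 − (0.375)² = 0.234375;  var(Y) = 7.75 − (2.25)² = 2.6875
Cov(X,Y) = 1.1875 − (0.375)(2.25) = 0.34375
var(X + Y) = (1)²·0.234375 + (1)²·2.6875 + 2·(1)·(1)·0.34375 = 3.609375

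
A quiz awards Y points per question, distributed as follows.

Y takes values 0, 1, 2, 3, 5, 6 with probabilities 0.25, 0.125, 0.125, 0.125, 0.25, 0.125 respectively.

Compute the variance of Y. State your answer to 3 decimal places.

E[Y] = (0)(0.25) + (1)(0.125) + (2)(0.125) + (3)(0.125) + (5)(0.25) + (6)(0.125) = 2.75
E[Y²] = (0)²(0.25) + (1)²(0.125) + (2)²(0.125) + (3)²(0.125) + (5)²(0.25) + (6)²(0.125) = 12.5
V(Y) = E[Y²] − (E[Y])² = 12.5 − (2.75)² = 4.9375

4.938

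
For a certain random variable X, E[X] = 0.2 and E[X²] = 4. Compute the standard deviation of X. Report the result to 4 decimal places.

1.9900

Var(X) = 4 − (0.2)² = 3.96
SD(X) = √3.96 ≈ 1.9900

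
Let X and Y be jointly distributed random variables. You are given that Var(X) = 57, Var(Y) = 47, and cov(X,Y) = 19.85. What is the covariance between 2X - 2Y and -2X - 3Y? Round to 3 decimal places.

14.300

cov(2X - 2Y, -2X - 3Y) = (2)(-2)Var(X) + (-2)(-3)Var(Y) + [(2)(-3) + (-2)(-2)]cov(X,Y)
= -4·57 + 6·47 + -2·19.85 = 14.3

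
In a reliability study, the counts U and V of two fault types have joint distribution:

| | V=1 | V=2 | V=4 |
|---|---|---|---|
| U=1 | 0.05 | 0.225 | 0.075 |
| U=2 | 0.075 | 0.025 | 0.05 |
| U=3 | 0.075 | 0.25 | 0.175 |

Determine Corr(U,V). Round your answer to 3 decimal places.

0.114

E[U] = 2.15,  E[V] = 2.4
E[UV] = 5.275
Cov(U,V) = E[UV] − E[U]E[V] = 5.275 − (2.15)(2.4) = 0.115
Var(U) = 0.8275,  Var(V) = 1.24
ρ = 0.115 / √(0.8275·1.24) ≈ 0.114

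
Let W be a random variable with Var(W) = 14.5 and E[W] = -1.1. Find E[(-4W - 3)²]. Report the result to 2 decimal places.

E[-4W - 3] = -4·-1.1 − 3 = 1.4
Var(-4W - 3) = (-4)²·14.5 = 232
E[(-4W - 3)²] = Var((-4W - 3)) + (E[(-4W - 3)])² = 232 + (1.4)² = 233.96

233.96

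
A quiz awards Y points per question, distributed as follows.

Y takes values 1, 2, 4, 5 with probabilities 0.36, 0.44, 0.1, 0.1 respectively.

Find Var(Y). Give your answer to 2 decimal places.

1.64

E[Y] = (1)(0.36) + (2)(0.44) + (4)(0.1) + (5)(0.1) = 2.14
E[Y²] = (1)²(0.36) + (2)²(0.44) + (4)²(0.1) + (5)²(0.1) = 6.22
Var(Y) = E[Y²] − (E[Y])² = 6.22 − (2.14)² = 1.6404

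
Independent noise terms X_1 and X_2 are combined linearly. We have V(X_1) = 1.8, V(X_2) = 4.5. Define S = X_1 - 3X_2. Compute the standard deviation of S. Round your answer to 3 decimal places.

By independence, V(S) = (1)²V(X_1) + (-3)²V(X_2)
= (1)²·1.8 + (-3)²·4.5 = 42.3
σ(S) = √42.3 ≈ 6.504

6.504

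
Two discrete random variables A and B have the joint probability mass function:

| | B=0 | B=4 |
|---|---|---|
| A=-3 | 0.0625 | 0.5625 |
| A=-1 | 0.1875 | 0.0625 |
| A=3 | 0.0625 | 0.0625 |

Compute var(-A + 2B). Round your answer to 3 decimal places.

23.438

E[A] = -1.75,  E[B] = 2.75,  E[AB] = -6.25
var(A) = 7 − (-1.75)² = 3.9375;  var(B) = 11 − (2.75)² = 3.4375
cov(A,B) = -6.25 − (-1.75)(2.75) = -1.4375
var(-A + 2B) = (-1)²·3.9375 + (2)²·3.4375 + 2·(-1)·(2)·-1.4375 = 23.4375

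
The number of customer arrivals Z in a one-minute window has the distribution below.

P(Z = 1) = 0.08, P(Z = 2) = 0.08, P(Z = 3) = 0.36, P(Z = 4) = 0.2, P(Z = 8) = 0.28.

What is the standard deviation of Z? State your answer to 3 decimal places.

2.398

E[Z] = (1)(0.08) + (2)(0.08) + (3)(0.36) + (4)(0.2) + (8)(0.28) = 4.36
E[Z²] = (1)²(0.08) + (2)²(0.08) + (3)²(0.36) + (4)²(0.2) + (8)²(0.28) = 24.76
Var(Z) = E[Z²] − (E[Z])² = 24.76 − (4.36)² = 5.7504
sd(Z) = √5.7504 ≈ 2.398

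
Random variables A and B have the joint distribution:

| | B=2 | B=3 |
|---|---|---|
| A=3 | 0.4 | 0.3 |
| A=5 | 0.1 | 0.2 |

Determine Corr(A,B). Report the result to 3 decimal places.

0.218

E[A] = 3.6,  E[B] = 2.5
E[AB] = 9.1
Cov(A,B) = E[AB] − E[A]E[B] = 9.1 − (3.6)(2.5) = 0.1
Var(A) = 0.84,  Var(B) = 0.25
ρ = 0.1 / √(0.84·0.25) ≈ 0.218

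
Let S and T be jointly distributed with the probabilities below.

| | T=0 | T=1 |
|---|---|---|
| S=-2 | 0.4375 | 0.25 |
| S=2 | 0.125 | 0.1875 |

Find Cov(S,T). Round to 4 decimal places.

0.2031

E[S] = -0.75,  E[T] = 0.4375
E[ST] = -0.125
Cov(S,T) = E[ST] − E[S]E[T] = -0.125 − (-0.75)(0.4375) = 0.203125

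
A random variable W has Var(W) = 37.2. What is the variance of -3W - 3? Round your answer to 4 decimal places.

334.8000

Var(-3W - 3) = (-3)²·Var(W) = 9·37.2 = 334.8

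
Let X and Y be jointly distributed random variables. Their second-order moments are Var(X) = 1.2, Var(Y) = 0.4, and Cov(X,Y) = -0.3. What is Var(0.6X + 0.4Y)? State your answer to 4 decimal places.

Var(0.6X + 0.4Y) = (0.6)²·Var(X) + (0.4)²·Var(Y) + 2·(0.6)·(0.4)·Cov(X,Y)
= 0.36·1.2 + 0.16·0.4 + 0.48·-0.3 = 0.352

0.3520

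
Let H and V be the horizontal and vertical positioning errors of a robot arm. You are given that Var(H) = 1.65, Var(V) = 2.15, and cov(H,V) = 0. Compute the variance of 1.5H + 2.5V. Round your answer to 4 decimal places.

Var(1.5H + 2.5V) = (1.5)²·Var(H) + (2.5)²·Var(V) + 2·(1.5)·(2.5)·cov(H,V)
= 2.25·1.65 + 6.25·2.15 + 7.5·0 = 17.15

17.1500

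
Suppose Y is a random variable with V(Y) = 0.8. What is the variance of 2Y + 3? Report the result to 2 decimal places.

V(2Y + 3) = (2)²·V(Y) = 4·0.8 = 3.2

3.20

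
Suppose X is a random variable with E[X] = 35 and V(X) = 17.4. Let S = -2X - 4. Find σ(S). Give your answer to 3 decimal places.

V(-2X - 4) = (-2)²·17.4 = 69.6
σ(S) = √69.6 ≈ 8.343

8.343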